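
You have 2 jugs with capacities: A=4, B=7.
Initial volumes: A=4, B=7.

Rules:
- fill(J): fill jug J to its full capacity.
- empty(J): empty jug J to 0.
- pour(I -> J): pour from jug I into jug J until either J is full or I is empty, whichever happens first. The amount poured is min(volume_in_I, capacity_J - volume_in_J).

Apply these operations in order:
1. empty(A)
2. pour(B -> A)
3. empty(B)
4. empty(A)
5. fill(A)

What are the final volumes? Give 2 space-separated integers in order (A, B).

Answer: 4 0

Derivation:
Step 1: empty(A) -> (A=0 B=7)
Step 2: pour(B -> A) -> (A=4 B=3)
Step 3: empty(B) -> (A=4 B=0)
Step 4: empty(A) -> (A=0 B=0)
Step 5: fill(A) -> (A=4 B=0)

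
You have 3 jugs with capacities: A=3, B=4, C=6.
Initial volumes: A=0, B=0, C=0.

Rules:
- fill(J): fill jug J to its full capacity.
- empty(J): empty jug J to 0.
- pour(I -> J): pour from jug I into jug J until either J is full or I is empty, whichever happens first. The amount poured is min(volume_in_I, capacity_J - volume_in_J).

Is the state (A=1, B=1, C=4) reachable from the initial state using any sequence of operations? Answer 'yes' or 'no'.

Answer: no

Derivation:
BFS explored all 110 reachable states.
Reachable set includes: (0,0,0), (0,0,1), (0,0,2), (0,0,3), (0,0,4), (0,0,5), (0,0,6), (0,1,0), (0,1,1), (0,1,2), (0,1,3), (0,1,4) ...
Target (A=1, B=1, C=4) not in reachable set → no.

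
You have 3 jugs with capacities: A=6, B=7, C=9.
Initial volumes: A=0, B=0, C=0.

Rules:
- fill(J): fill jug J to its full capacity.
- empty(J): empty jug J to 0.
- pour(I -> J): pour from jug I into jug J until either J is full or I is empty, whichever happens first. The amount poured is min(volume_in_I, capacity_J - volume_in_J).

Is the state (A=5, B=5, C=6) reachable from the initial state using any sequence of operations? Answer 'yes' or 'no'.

BFS explored all 320 reachable states.
Reachable set includes: (0,0,0), (0,0,1), (0,0,2), (0,0,3), (0,0,4), (0,0,5), (0,0,6), (0,0,7), (0,0,8), (0,0,9), (0,1,0), (0,1,1) ...
Target (A=5, B=5, C=6) not in reachable set → no.

Answer: no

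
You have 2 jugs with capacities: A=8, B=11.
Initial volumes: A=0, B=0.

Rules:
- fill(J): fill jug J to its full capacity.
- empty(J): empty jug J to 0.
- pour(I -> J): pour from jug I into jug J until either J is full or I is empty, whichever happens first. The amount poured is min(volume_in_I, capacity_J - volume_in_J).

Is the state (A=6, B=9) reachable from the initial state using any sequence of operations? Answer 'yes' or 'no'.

Answer: no

Derivation:
BFS explored all 38 reachable states.
Reachable set includes: (0,0), (0,1), (0,2), (0,3), (0,4), (0,5), (0,6), (0,7), (0,8), (0,9), (0,10), (0,11) ...
Target (A=6, B=9) not in reachable set → no.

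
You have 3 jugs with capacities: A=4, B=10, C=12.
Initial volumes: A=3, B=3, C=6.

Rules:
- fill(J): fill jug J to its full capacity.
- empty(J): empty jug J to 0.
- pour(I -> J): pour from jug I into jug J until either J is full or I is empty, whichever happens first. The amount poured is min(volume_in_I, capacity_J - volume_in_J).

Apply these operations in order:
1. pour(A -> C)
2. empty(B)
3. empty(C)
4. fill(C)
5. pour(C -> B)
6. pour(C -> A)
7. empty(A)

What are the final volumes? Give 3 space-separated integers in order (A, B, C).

Answer: 0 10 0

Derivation:
Step 1: pour(A -> C) -> (A=0 B=3 C=9)
Step 2: empty(B) -> (A=0 B=0 C=9)
Step 3: empty(C) -> (A=0 B=0 C=0)
Step 4: fill(C) -> (A=0 B=0 C=12)
Step 5: pour(C -> B) -> (A=0 B=10 C=2)
Step 6: pour(C -> A) -> (A=2 B=10 C=0)
Step 7: empty(A) -> (A=0 B=10 C=0)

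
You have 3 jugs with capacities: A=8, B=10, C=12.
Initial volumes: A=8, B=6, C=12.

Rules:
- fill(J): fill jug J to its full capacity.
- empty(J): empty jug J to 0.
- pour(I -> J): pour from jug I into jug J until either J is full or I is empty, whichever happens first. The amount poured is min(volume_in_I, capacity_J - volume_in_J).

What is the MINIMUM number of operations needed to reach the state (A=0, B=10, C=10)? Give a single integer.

Answer: 3

Derivation:
BFS from (A=8, B=6, C=12). One shortest path:
  1. empty(B) -> (A=8 B=0 C=12)
  2. pour(A -> B) -> (A=0 B=8 C=12)
  3. pour(C -> B) -> (A=0 B=10 C=10)
Reached target in 3 moves.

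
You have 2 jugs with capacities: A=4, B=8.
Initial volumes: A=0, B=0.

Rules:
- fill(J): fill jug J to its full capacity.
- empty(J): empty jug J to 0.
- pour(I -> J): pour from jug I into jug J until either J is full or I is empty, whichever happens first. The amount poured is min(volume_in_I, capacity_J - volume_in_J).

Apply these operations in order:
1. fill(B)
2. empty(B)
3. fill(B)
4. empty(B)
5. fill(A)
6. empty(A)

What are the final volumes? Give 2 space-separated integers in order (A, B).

Answer: 0 0

Derivation:
Step 1: fill(B) -> (A=0 B=8)
Step 2: empty(B) -> (A=0 B=0)
Step 3: fill(B) -> (A=0 B=8)
Step 4: empty(B) -> (A=0 B=0)
Step 5: fill(A) -> (A=4 B=0)
Step 6: empty(A) -> (A=0 B=0)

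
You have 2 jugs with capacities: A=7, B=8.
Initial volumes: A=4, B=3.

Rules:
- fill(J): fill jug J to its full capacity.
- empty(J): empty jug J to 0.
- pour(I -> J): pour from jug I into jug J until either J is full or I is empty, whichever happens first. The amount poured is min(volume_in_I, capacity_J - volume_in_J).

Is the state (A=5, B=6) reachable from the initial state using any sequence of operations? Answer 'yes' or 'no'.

BFS explored all 31 reachable states.
Reachable set includes: (0,0), (0,1), (0,2), (0,3), (0,4), (0,5), (0,6), (0,7), (0,8), (1,0), (1,8), (2,0) ...
Target (A=5, B=6) not in reachable set → no.

Answer: no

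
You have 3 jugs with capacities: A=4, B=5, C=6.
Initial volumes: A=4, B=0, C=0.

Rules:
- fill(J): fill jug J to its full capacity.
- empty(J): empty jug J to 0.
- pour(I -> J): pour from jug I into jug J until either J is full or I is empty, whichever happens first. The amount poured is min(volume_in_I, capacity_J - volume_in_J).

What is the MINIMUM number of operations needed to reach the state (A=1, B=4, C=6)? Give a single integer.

BFS from (A=4, B=0, C=0). One shortest path:
  1. fill(C) -> (A=4 B=0 C=6)
  2. pour(C -> B) -> (A=4 B=5 C=1)
  3. empty(B) -> (A=4 B=0 C=1)
  4. pour(A -> B) -> (A=0 B=4 C=1)
  5. pour(C -> A) -> (A=1 B=4 C=0)
  6. fill(C) -> (A=1 B=4 C=6)
Reached target in 6 moves.

Answer: 6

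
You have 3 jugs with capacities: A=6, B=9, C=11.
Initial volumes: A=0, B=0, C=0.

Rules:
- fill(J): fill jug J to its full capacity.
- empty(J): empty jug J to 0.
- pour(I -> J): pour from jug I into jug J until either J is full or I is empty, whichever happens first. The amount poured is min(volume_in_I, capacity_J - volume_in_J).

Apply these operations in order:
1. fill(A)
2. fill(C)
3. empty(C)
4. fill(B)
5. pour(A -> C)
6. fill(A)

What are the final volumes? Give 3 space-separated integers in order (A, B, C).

Answer: 6 9 6

Derivation:
Step 1: fill(A) -> (A=6 B=0 C=0)
Step 2: fill(C) -> (A=6 B=0 C=11)
Step 3: empty(C) -> (A=6 B=0 C=0)
Step 4: fill(B) -> (A=6 B=9 C=0)
Step 5: pour(A -> C) -> (A=0 B=9 C=6)
Step 6: fill(A) -> (A=6 B=9 C=6)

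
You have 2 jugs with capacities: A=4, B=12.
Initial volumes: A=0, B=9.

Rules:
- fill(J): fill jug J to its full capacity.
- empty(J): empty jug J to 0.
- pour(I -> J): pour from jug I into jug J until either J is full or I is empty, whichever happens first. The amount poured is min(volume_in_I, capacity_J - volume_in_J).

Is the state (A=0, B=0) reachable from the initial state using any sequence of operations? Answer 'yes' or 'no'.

BFS from (A=0, B=9):
  1. empty(B) -> (A=0 B=0)
Target reached → yes.

Answer: yes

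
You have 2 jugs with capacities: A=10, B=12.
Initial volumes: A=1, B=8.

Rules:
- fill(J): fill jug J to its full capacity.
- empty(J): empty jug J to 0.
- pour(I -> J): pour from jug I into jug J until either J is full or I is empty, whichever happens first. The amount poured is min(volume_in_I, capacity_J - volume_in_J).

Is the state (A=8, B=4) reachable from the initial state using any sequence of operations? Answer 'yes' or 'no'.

Answer: no

Derivation:
BFS explored all 45 reachable states.
Reachable set includes: (0,0), (0,1), (0,2), (0,3), (0,4), (0,5), (0,6), (0,7), (0,8), (0,9), (0,10), (0,11) ...
Target (A=8, B=4) not in reachable set → no.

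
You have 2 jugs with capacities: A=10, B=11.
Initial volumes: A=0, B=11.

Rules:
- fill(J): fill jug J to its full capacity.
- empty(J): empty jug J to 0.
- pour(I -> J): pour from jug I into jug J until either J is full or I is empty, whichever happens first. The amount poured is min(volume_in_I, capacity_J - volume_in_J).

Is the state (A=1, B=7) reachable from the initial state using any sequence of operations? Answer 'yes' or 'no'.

BFS explored all 42 reachable states.
Reachable set includes: (0,0), (0,1), (0,2), (0,3), (0,4), (0,5), (0,6), (0,7), (0,8), (0,9), (0,10), (0,11) ...
Target (A=1, B=7) not in reachable set → no.

Answer: no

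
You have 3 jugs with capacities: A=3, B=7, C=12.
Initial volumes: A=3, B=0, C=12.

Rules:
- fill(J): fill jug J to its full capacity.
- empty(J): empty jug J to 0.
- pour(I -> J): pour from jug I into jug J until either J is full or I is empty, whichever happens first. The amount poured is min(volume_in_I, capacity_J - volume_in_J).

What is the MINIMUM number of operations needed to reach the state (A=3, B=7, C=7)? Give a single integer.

BFS from (A=3, B=0, C=12). One shortest path:
  1. fill(B) -> (A=3 B=7 C=12)
  2. empty(C) -> (A=3 B=7 C=0)
  3. pour(B -> C) -> (A=3 B=0 C=7)
  4. fill(B) -> (A=3 B=7 C=7)
Reached target in 4 moves.

Answer: 4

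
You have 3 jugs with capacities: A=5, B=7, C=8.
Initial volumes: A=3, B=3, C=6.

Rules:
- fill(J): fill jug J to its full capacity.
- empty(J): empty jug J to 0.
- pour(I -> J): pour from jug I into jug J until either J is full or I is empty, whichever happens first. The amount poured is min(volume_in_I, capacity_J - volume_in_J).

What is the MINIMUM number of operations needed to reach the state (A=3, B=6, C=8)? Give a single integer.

Answer: 3

Derivation:
BFS from (A=3, B=3, C=6). One shortest path:
  1. empty(B) -> (A=3 B=0 C=6)
  2. pour(C -> B) -> (A=3 B=6 C=0)
  3. fill(C) -> (A=3 B=6 C=8)
Reached target in 3 moves.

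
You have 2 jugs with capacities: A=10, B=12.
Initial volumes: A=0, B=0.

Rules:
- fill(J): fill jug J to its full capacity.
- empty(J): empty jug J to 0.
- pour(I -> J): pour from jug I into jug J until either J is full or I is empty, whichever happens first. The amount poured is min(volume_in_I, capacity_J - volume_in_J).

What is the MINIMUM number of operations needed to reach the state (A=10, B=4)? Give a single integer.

Answer: 6

Derivation:
BFS from (A=0, B=0). One shortest path:
  1. fill(B) -> (A=0 B=12)
  2. pour(B -> A) -> (A=10 B=2)
  3. empty(A) -> (A=0 B=2)
  4. pour(B -> A) -> (A=2 B=0)
  5. fill(B) -> (A=2 B=12)
  6. pour(B -> A) -> (A=10 B=4)
Reached target in 6 moves.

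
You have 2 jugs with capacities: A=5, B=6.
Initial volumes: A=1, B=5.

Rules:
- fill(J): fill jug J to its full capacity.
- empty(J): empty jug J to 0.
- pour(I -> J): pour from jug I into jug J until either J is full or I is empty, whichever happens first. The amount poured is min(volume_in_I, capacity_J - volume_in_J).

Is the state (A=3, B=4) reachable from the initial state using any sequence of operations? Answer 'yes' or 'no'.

Answer: no

Derivation:
BFS explored all 23 reachable states.
Reachable set includes: (0,0), (0,1), (0,2), (0,3), (0,4), (0,5), (0,6), (1,0), (1,5), (1,6), (2,0), (2,6) ...
Target (A=3, B=4) not in reachable set → no.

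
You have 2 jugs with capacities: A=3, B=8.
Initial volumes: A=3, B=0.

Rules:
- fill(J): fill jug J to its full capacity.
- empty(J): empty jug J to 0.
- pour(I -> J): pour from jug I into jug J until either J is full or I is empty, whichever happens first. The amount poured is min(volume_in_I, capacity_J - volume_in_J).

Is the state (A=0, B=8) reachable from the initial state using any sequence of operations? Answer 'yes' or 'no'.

BFS from (A=3, B=0):
  1. empty(A) -> (A=0 B=0)
  2. fill(B) -> (A=0 B=8)
Target reached → yes.

Answer: yes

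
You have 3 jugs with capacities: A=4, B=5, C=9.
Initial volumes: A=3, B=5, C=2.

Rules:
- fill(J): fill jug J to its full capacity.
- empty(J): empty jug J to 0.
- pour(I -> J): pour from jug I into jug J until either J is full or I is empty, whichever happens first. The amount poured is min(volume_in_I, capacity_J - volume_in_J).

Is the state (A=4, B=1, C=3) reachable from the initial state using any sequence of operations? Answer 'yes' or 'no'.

Answer: yes

Derivation:
BFS from (A=3, B=5, C=2):
  1. empty(C) -> (A=3 B=5 C=0)
  2. pour(A -> C) -> (A=0 B=5 C=3)
  3. pour(B -> A) -> (A=4 B=1 C=3)
Target reached → yes.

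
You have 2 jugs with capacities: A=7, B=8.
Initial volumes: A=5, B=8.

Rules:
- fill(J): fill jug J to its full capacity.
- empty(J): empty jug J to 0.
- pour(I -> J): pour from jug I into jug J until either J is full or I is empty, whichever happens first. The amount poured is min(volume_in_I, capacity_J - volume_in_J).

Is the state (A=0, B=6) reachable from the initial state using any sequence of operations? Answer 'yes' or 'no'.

BFS from (A=5, B=8):
  1. pour(B -> A) -> (A=7 B=6)
  2. empty(A) -> (A=0 B=6)
Target reached → yes.

Answer: yes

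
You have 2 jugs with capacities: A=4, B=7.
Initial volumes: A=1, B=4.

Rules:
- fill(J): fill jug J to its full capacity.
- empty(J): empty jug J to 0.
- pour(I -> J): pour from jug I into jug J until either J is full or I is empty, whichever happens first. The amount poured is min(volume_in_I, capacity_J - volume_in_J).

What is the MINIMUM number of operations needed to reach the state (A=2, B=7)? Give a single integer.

Answer: 3

Derivation:
BFS from (A=1, B=4). One shortest path:
  1. pour(A -> B) -> (A=0 B=5)
  2. fill(A) -> (A=4 B=5)
  3. pour(A -> B) -> (A=2 B=7)
Reached target in 3 moves.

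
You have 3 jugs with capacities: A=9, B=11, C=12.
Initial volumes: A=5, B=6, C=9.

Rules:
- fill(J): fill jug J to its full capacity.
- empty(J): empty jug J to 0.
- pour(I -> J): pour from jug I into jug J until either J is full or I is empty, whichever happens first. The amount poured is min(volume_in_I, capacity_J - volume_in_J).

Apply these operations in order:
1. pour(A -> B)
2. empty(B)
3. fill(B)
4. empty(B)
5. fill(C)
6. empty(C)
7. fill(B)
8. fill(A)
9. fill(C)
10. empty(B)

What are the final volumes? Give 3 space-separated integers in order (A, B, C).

Answer: 9 0 12

Derivation:
Step 1: pour(A -> B) -> (A=0 B=11 C=9)
Step 2: empty(B) -> (A=0 B=0 C=9)
Step 3: fill(B) -> (A=0 B=11 C=9)
Step 4: empty(B) -> (A=0 B=0 C=9)
Step 5: fill(C) -> (A=0 B=0 C=12)
Step 6: empty(C) -> (A=0 B=0 C=0)
Step 7: fill(B) -> (A=0 B=11 C=0)
Step 8: fill(A) -> (A=9 B=11 C=0)
Step 9: fill(C) -> (A=9 B=11 C=12)
Step 10: empty(B) -> (A=9 B=0 C=12)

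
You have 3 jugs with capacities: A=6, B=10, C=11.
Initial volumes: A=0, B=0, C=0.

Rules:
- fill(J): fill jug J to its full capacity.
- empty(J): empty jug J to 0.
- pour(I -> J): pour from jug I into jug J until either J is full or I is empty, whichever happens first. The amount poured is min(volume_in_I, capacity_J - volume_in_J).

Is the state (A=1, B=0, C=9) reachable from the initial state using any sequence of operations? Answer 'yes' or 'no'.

Answer: yes

Derivation:
BFS from (A=0, B=0, C=0):
  1. fill(C) -> (A=0 B=0 C=11)
  2. pour(C -> B) -> (A=0 B=10 C=1)
  3. pour(C -> A) -> (A=1 B=10 C=0)
  4. pour(B -> C) -> (A=1 B=0 C=10)
  5. fill(B) -> (A=1 B=10 C=10)
  6. pour(B -> C) -> (A=1 B=9 C=11)
  7. empty(C) -> (A=1 B=9 C=0)
  8. pour(B -> C) -> (A=1 B=0 C=9)
Target reached → yes.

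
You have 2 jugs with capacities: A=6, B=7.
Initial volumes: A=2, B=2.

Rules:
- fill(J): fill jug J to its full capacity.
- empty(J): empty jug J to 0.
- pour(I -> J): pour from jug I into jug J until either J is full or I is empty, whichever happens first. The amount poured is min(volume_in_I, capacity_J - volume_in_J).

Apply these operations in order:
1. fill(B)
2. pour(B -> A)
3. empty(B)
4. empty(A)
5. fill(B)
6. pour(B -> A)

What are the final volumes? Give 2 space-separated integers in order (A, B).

Step 1: fill(B) -> (A=2 B=7)
Step 2: pour(B -> A) -> (A=6 B=3)
Step 3: empty(B) -> (A=6 B=0)
Step 4: empty(A) -> (A=0 B=0)
Step 5: fill(B) -> (A=0 B=7)
Step 6: pour(B -> A) -> (A=6 B=1)

Answer: 6 1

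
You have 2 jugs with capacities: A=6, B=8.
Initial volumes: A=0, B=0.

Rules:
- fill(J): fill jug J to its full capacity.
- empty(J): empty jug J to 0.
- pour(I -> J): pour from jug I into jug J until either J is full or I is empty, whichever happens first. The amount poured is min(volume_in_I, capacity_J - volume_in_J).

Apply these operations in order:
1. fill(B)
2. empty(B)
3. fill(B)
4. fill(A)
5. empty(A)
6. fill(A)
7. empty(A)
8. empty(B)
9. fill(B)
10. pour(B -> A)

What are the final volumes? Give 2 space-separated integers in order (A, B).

Step 1: fill(B) -> (A=0 B=8)
Step 2: empty(B) -> (A=0 B=0)
Step 3: fill(B) -> (A=0 B=8)
Step 4: fill(A) -> (A=6 B=8)
Step 5: empty(A) -> (A=0 B=8)
Step 6: fill(A) -> (A=6 B=8)
Step 7: empty(A) -> (A=0 B=8)
Step 8: empty(B) -> (A=0 B=0)
Step 9: fill(B) -> (A=0 B=8)
Step 10: pour(B -> A) -> (A=6 B=2)

Answer: 6 2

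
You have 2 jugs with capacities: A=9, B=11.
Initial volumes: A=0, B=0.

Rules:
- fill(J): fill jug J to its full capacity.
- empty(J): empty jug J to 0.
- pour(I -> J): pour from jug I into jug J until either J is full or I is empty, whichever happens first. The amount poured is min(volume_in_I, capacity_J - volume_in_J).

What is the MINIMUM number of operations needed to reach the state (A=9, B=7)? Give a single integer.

Answer: 7

Derivation:
BFS from (A=0, B=0). One shortest path:
  1. fill(A) -> (A=9 B=0)
  2. pour(A -> B) -> (A=0 B=9)
  3. fill(A) -> (A=9 B=9)
  4. pour(A -> B) -> (A=7 B=11)
  5. empty(B) -> (A=7 B=0)
  6. pour(A -> B) -> (A=0 B=7)
  7. fill(A) -> (A=9 B=7)
Reached target in 7 moves.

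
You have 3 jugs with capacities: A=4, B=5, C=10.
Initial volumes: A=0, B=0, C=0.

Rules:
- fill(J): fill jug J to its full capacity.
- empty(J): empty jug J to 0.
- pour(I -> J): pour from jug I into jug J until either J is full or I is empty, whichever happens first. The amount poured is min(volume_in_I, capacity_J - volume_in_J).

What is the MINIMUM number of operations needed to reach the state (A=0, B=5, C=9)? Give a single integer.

Answer: 4

Derivation:
BFS from (A=0, B=0, C=0). One shortest path:
  1. fill(A) -> (A=4 B=0 C=0)
  2. fill(C) -> (A=4 B=0 C=10)
  3. pour(A -> B) -> (A=0 B=4 C=10)
  4. pour(C -> B) -> (A=0 B=5 C=9)
Reached target in 4 moves.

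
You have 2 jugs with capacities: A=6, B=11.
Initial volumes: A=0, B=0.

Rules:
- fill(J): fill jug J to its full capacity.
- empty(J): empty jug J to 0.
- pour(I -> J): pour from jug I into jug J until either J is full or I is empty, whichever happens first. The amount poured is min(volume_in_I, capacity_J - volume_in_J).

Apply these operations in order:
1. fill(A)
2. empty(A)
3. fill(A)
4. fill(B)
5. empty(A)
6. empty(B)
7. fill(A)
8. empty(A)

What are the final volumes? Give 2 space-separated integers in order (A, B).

Step 1: fill(A) -> (A=6 B=0)
Step 2: empty(A) -> (A=0 B=0)
Step 3: fill(A) -> (A=6 B=0)
Step 4: fill(B) -> (A=6 B=11)
Step 5: empty(A) -> (A=0 B=11)
Step 6: empty(B) -> (A=0 B=0)
Step 7: fill(A) -> (A=6 B=0)
Step 8: empty(A) -> (A=0 B=0)

Answer: 0 0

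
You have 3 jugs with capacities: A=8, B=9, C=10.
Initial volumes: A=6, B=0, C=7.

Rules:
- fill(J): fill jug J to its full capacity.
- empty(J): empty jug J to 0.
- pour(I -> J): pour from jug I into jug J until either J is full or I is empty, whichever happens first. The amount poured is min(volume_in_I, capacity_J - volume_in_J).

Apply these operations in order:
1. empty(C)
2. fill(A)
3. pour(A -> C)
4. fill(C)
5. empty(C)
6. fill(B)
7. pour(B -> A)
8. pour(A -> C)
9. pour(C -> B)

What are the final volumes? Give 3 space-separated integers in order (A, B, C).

Answer: 0 9 0

Derivation:
Step 1: empty(C) -> (A=6 B=0 C=0)
Step 2: fill(A) -> (A=8 B=0 C=0)
Step 3: pour(A -> C) -> (A=0 B=0 C=8)
Step 4: fill(C) -> (A=0 B=0 C=10)
Step 5: empty(C) -> (A=0 B=0 C=0)
Step 6: fill(B) -> (A=0 B=9 C=0)
Step 7: pour(B -> A) -> (A=8 B=1 C=0)
Step 8: pour(A -> C) -> (A=0 B=1 C=8)
Step 9: pour(C -> B) -> (A=0 B=9 C=0)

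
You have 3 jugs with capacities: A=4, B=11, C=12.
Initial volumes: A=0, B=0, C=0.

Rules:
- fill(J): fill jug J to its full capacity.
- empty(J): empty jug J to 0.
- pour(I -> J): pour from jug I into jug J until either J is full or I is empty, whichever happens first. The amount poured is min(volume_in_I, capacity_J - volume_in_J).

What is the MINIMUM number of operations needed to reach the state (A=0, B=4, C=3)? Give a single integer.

Answer: 6

Derivation:
BFS from (A=0, B=0, C=0). One shortest path:
  1. fill(B) -> (A=0 B=11 C=0)
  2. pour(B -> A) -> (A=4 B=7 C=0)
  3. empty(A) -> (A=0 B=7 C=0)
  4. pour(B -> A) -> (A=4 B=3 C=0)
  5. pour(B -> C) -> (A=4 B=0 C=3)
  6. pour(A -> B) -> (A=0 B=4 C=3)
Reached target in 6 moves.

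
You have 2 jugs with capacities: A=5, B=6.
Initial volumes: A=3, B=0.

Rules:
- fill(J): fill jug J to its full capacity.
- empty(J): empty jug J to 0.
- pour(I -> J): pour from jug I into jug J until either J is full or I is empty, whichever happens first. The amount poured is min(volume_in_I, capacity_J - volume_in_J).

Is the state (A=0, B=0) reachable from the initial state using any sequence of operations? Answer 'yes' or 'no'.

Answer: yes

Derivation:
BFS from (A=3, B=0):
  1. empty(A) -> (A=0 B=0)
Target reached → yes.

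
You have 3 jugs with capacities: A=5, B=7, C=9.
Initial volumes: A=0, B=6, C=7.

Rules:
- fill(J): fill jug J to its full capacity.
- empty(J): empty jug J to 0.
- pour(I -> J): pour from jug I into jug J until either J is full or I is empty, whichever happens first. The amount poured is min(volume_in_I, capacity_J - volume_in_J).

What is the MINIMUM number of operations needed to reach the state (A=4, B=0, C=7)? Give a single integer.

BFS from (A=0, B=6, C=7). One shortest path:
  1. fill(A) -> (A=5 B=6 C=7)
  2. pour(A -> B) -> (A=4 B=7 C=7)
  3. empty(B) -> (A=4 B=0 C=7)
Reached target in 3 moves.

Answer: 3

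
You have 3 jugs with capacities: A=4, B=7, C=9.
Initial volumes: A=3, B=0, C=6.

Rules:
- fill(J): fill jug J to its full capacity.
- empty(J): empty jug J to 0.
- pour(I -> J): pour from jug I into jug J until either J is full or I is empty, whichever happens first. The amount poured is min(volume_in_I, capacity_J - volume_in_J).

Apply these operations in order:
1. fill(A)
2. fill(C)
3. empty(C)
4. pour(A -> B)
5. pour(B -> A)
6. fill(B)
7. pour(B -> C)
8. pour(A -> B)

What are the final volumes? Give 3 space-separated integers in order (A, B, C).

Answer: 0 4 7

Derivation:
Step 1: fill(A) -> (A=4 B=0 C=6)
Step 2: fill(C) -> (A=4 B=0 C=9)
Step 3: empty(C) -> (A=4 B=0 C=0)
Step 4: pour(A -> B) -> (A=0 B=4 C=0)
Step 5: pour(B -> A) -> (A=4 B=0 C=0)
Step 6: fill(B) -> (A=4 B=7 C=0)
Step 7: pour(B -> C) -> (A=4 B=0 C=7)
Step 8: pour(A -> B) -> (A=0 B=4 C=7)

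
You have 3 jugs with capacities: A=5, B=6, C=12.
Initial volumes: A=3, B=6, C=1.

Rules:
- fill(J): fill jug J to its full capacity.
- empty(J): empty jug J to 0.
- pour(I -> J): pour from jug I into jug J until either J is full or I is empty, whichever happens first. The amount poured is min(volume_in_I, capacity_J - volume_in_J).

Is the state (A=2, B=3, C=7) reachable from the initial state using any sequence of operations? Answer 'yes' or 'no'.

Answer: no

Derivation:
BFS explored all 326 reachable states.
Reachable set includes: (0,0,0), (0,0,1), (0,0,2), (0,0,3), (0,0,4), (0,0,5), (0,0,6), (0,0,7), (0,0,8), (0,0,9), (0,0,10), (0,0,11) ...
Target (A=2, B=3, C=7) not in reachable set → no.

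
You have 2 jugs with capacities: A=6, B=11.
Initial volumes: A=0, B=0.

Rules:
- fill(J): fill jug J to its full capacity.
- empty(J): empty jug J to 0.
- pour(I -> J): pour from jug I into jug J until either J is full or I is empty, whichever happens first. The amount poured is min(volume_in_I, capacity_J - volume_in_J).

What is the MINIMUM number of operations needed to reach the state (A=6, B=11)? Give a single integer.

BFS from (A=0, B=0). One shortest path:
  1. fill(A) -> (A=6 B=0)
  2. fill(B) -> (A=6 B=11)
Reached target in 2 moves.

Answer: 2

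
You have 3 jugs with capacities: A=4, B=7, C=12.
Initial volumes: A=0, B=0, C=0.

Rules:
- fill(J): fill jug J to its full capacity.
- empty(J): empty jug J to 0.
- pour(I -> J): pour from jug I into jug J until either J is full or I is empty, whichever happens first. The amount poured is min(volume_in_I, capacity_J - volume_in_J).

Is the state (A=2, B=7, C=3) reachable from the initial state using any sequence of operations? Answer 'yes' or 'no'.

BFS from (A=0, B=0, C=0):
  1. fill(C) -> (A=0 B=0 C=12)
  2. pour(C -> B) -> (A=0 B=7 C=5)
  3. pour(B -> A) -> (A=4 B=3 C=5)
  4. empty(A) -> (A=0 B=3 C=5)
  5. pour(B -> A) -> (A=3 B=0 C=5)
  6. pour(C -> B) -> (A=3 B=5 C=0)
  7. pour(A -> C) -> (A=0 B=5 C=3)
  8. fill(A) -> (A=4 B=5 C=3)
  9. pour(A -> B) -> (A=2 B=7 C=3)
Target reached → yes.

Answer: yes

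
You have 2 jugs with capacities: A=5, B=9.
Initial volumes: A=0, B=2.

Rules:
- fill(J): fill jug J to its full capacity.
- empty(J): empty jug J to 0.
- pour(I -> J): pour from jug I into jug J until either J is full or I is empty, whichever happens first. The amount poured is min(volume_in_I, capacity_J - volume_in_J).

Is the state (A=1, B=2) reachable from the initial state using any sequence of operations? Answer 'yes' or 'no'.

BFS explored all 28 reachable states.
Reachable set includes: (0,0), (0,1), (0,2), (0,3), (0,4), (0,5), (0,6), (0,7), (0,8), (0,9), (1,0), (1,9) ...
Target (A=1, B=2) not in reachable set → no.

Answer: no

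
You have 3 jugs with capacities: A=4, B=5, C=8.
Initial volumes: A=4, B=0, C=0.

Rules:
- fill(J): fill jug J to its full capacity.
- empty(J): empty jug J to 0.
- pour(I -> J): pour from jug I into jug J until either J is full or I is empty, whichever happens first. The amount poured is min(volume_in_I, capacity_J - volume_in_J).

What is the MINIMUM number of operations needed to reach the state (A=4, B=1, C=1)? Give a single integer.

BFS from (A=4, B=0, C=0). One shortest path:
  1. empty(A) -> (A=0 B=0 C=0)
  2. fill(B) -> (A=0 B=5 C=0)
  3. pour(B -> A) -> (A=4 B=1 C=0)
  4. empty(A) -> (A=0 B=1 C=0)
  5. pour(B -> C) -> (A=0 B=0 C=1)
  6. fill(B) -> (A=0 B=5 C=1)
  7. pour(B -> A) -> (A=4 B=1 C=1)
Reached target in 7 moves.

Answer: 7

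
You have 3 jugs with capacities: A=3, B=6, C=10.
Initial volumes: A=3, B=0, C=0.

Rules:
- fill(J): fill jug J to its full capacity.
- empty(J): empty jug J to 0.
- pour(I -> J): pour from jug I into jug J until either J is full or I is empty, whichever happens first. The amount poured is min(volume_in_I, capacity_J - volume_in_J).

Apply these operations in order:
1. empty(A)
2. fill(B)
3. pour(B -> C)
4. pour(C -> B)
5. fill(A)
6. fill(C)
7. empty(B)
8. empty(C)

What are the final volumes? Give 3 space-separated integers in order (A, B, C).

Answer: 3 0 0

Derivation:
Step 1: empty(A) -> (A=0 B=0 C=0)
Step 2: fill(B) -> (A=0 B=6 C=0)
Step 3: pour(B -> C) -> (A=0 B=0 C=6)
Step 4: pour(C -> B) -> (A=0 B=6 C=0)
Step 5: fill(A) -> (A=3 B=6 C=0)
Step 6: fill(C) -> (A=3 B=6 C=10)
Step 7: empty(B) -> (A=3 B=0 C=10)
Step 8: empty(C) -> (A=3 B=0 C=0)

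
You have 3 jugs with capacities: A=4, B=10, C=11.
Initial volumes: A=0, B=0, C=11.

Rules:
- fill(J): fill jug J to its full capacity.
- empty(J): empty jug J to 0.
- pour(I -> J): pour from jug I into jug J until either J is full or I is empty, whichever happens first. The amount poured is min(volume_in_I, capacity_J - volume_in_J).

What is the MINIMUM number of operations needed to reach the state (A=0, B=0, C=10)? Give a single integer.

BFS from (A=0, B=0, C=11). One shortest path:
  1. fill(B) -> (A=0 B=10 C=11)
  2. empty(C) -> (A=0 B=10 C=0)
  3. pour(B -> C) -> (A=0 B=0 C=10)
Reached target in 3 moves.

Answer: 3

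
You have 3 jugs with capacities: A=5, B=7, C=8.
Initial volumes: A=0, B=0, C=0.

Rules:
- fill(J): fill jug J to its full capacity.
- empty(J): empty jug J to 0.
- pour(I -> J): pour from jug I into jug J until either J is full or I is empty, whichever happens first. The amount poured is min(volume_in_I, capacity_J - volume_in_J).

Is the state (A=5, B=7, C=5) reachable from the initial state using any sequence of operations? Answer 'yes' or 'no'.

Answer: yes

Derivation:
BFS from (A=0, B=0, C=0):
  1. fill(A) -> (A=5 B=0 C=0)
  2. fill(B) -> (A=5 B=7 C=0)
  3. pour(A -> C) -> (A=0 B=7 C=5)
  4. fill(A) -> (A=5 B=7 C=5)
Target reached → yes.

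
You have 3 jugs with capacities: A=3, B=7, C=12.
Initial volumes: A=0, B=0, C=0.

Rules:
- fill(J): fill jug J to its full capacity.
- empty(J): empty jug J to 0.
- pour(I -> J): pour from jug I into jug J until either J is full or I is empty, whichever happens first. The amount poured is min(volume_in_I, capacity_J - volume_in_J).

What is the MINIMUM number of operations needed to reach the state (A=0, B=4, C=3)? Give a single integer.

Answer: 3

Derivation:
BFS from (A=0, B=0, C=0). One shortest path:
  1. fill(B) -> (A=0 B=7 C=0)
  2. pour(B -> A) -> (A=3 B=4 C=0)
  3. pour(A -> C) -> (A=0 B=4 C=3)
Reached target in 3 moves.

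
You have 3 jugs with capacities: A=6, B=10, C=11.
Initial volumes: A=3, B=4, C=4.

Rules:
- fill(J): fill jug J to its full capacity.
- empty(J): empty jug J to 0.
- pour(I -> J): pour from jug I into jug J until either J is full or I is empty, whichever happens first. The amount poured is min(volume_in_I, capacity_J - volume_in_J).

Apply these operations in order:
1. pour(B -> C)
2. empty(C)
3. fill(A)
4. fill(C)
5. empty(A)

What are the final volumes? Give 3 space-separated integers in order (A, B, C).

Answer: 0 0 11

Derivation:
Step 1: pour(B -> C) -> (A=3 B=0 C=8)
Step 2: empty(C) -> (A=3 B=0 C=0)
Step 3: fill(A) -> (A=6 B=0 C=0)
Step 4: fill(C) -> (A=6 B=0 C=11)
Step 5: empty(A) -> (A=0 B=0 C=11)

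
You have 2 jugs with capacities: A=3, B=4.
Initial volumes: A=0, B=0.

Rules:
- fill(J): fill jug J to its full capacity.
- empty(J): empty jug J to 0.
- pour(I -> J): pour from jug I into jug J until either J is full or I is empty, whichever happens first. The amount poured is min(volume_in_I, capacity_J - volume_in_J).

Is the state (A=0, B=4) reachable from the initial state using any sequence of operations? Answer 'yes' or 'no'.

BFS from (A=0, B=0):
  1. fill(B) -> (A=0 B=4)
Target reached → yes.

Answer: yes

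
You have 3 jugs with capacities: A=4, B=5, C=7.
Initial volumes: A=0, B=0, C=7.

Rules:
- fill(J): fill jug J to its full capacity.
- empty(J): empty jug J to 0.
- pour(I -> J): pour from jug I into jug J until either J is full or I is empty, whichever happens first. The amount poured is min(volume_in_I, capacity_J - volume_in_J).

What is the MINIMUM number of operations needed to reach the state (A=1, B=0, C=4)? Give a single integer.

Answer: 5

Derivation:
BFS from (A=0, B=0, C=7). One shortest path:
  1. fill(B) -> (A=0 B=5 C=7)
  2. empty(C) -> (A=0 B=5 C=0)
  3. pour(B -> A) -> (A=4 B=1 C=0)
  4. pour(A -> C) -> (A=0 B=1 C=4)
  5. pour(B -> A) -> (A=1 B=0 C=4)
Reached target in 5 moves.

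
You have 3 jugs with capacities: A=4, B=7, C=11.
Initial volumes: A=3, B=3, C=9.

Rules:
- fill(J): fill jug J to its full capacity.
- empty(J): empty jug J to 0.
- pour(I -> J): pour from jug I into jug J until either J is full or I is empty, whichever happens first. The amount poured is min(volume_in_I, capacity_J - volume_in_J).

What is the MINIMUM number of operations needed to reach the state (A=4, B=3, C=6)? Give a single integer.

Answer: 4

Derivation:
BFS from (A=3, B=3, C=9). One shortest path:
  1. fill(C) -> (A=3 B=3 C=11)
  2. pour(C -> A) -> (A=4 B=3 C=10)
  3. empty(A) -> (A=0 B=3 C=10)
  4. pour(C -> A) -> (A=4 B=3 C=6)
Reached target in 4 moves.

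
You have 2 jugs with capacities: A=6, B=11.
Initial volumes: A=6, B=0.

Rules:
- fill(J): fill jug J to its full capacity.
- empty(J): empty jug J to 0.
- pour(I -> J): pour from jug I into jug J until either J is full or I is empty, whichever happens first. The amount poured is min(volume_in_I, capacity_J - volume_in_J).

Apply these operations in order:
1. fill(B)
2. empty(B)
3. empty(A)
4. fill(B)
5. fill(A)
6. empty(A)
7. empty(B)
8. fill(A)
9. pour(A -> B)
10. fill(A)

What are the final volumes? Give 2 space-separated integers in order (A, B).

Answer: 6 6

Derivation:
Step 1: fill(B) -> (A=6 B=11)
Step 2: empty(B) -> (A=6 B=0)
Step 3: empty(A) -> (A=0 B=0)
Step 4: fill(B) -> (A=0 B=11)
Step 5: fill(A) -> (A=6 B=11)
Step 6: empty(A) -> (A=0 B=11)
Step 7: empty(B) -> (A=0 B=0)
Step 8: fill(A) -> (A=6 B=0)
Step 9: pour(A -> B) -> (A=0 B=6)
Step 10: fill(A) -> (A=6 B=6)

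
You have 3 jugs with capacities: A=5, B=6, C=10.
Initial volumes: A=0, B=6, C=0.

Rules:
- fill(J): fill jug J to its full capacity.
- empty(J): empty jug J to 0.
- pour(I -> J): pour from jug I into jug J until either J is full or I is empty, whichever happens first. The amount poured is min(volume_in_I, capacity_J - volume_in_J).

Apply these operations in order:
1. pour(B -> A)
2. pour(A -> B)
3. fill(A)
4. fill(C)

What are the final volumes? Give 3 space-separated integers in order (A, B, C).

Step 1: pour(B -> A) -> (A=5 B=1 C=0)
Step 2: pour(A -> B) -> (A=0 B=6 C=0)
Step 3: fill(A) -> (A=5 B=6 C=0)
Step 4: fill(C) -> (A=5 B=6 C=10)

Answer: 5 6 10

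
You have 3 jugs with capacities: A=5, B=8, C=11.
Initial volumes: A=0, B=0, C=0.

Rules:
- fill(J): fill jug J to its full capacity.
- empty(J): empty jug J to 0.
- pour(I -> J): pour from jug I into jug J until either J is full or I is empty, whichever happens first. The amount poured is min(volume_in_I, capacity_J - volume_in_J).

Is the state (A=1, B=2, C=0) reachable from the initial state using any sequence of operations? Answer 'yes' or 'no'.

Answer: yes

Derivation:
BFS from (A=0, B=0, C=0):
  1. fill(C) -> (A=0 B=0 C=11)
  2. pour(C -> A) -> (A=5 B=0 C=6)
  3. pour(A -> B) -> (A=0 B=5 C=6)
  4. pour(C -> A) -> (A=5 B=5 C=1)
  5. pour(A -> B) -> (A=2 B=8 C=1)
  6. empty(B) -> (A=2 B=0 C=1)
  7. pour(A -> B) -> (A=0 B=2 C=1)
  8. pour(C -> A) -> (A=1 B=2 C=0)
Target reached → yes.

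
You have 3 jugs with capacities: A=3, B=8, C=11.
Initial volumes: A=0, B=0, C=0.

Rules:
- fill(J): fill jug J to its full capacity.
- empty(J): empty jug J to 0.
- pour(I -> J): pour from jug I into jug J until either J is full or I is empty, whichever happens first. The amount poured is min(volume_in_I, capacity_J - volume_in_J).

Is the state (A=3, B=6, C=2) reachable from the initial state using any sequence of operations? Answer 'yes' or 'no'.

Answer: yes

Derivation:
BFS from (A=0, B=0, C=0):
  1. fill(C) -> (A=0 B=0 C=11)
  2. pour(C -> A) -> (A=3 B=0 C=8)
  3. pour(A -> B) -> (A=0 B=3 C=8)
  4. pour(C -> A) -> (A=3 B=3 C=5)
  5. pour(A -> B) -> (A=0 B=6 C=5)
  6. pour(C -> A) -> (A=3 B=6 C=2)
Target reached → yes.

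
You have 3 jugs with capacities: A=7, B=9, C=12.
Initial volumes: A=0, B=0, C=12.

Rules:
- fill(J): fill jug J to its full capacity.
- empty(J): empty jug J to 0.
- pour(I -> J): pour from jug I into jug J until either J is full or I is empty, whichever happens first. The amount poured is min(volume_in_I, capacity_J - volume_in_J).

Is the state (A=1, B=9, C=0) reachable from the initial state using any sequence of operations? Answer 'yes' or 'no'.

BFS from (A=0, B=0, C=12):
  1. fill(A) -> (A=7 B=0 C=12)
  2. pour(C -> B) -> (A=7 B=9 C=3)
  3. empty(B) -> (A=7 B=0 C=3)
  4. pour(C -> B) -> (A=7 B=3 C=0)
  5. pour(A -> B) -> (A=1 B=9 C=0)
Target reached → yes.

Answer: yes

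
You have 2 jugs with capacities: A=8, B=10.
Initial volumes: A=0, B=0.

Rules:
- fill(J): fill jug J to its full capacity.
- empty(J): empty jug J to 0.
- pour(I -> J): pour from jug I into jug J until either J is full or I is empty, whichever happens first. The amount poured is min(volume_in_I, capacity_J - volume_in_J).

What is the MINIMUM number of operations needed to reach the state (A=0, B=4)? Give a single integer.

Answer: 7

Derivation:
BFS from (A=0, B=0). One shortest path:
  1. fill(B) -> (A=0 B=10)
  2. pour(B -> A) -> (A=8 B=2)
  3. empty(A) -> (A=0 B=2)
  4. pour(B -> A) -> (A=2 B=0)
  5. fill(B) -> (A=2 B=10)
  6. pour(B -> A) -> (A=8 B=4)
  7. empty(A) -> (A=0 B=4)
Reached target in 7 moves.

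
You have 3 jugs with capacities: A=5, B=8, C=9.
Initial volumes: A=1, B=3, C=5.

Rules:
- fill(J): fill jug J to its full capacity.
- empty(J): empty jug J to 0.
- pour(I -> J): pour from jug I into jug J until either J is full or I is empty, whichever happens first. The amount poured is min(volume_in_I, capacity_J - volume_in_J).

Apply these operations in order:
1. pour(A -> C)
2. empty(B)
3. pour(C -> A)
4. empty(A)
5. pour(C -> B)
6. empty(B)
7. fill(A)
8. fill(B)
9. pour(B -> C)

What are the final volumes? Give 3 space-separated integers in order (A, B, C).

Step 1: pour(A -> C) -> (A=0 B=3 C=6)
Step 2: empty(B) -> (A=0 B=0 C=6)
Step 3: pour(C -> A) -> (A=5 B=0 C=1)
Step 4: empty(A) -> (A=0 B=0 C=1)
Step 5: pour(C -> B) -> (A=0 B=1 C=0)
Step 6: empty(B) -> (A=0 B=0 C=0)
Step 7: fill(A) -> (A=5 B=0 C=0)
Step 8: fill(B) -> (A=5 B=8 C=0)
Step 9: pour(B -> C) -> (A=5 B=0 C=8)

Answer: 5 0 8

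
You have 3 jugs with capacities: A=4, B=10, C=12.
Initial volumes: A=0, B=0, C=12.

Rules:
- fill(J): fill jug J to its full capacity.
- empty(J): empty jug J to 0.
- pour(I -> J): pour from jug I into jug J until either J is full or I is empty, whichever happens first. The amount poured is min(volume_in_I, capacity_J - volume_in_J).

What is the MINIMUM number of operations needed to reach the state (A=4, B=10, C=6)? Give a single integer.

Answer: 4

Derivation:
BFS from (A=0, B=0, C=12). One shortest path:
  1. fill(A) -> (A=4 B=0 C=12)
  2. pour(A -> B) -> (A=0 B=4 C=12)
  3. fill(A) -> (A=4 B=4 C=12)
  4. pour(C -> B) -> (A=4 B=10 C=6)
Reached target in 4 moves.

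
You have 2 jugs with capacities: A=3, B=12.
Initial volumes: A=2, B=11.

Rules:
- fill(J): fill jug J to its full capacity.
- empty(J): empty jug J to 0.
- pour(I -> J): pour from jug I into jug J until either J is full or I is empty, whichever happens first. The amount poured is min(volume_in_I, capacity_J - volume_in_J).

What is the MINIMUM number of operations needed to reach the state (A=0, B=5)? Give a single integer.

Answer: 4

Derivation:
BFS from (A=2, B=11). One shortest path:
  1. empty(B) -> (A=2 B=0)
  2. pour(A -> B) -> (A=0 B=2)
  3. fill(A) -> (A=3 B=2)
  4. pour(A -> B) -> (A=0 B=5)
Reached target in 4 moves.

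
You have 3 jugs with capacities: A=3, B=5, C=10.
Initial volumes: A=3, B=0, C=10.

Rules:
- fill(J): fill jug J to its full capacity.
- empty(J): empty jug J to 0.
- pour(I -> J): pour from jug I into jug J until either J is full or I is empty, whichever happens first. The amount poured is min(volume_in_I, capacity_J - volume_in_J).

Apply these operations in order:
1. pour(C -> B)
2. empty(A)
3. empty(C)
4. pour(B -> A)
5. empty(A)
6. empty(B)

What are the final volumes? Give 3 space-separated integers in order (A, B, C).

Answer: 0 0 0

Derivation:
Step 1: pour(C -> B) -> (A=3 B=5 C=5)
Step 2: empty(A) -> (A=0 B=5 C=5)
Step 3: empty(C) -> (A=0 B=5 C=0)
Step 4: pour(B -> A) -> (A=3 B=2 C=0)
Step 5: empty(A) -> (A=0 B=2 C=0)
Step 6: empty(B) -> (A=0 B=0 C=0)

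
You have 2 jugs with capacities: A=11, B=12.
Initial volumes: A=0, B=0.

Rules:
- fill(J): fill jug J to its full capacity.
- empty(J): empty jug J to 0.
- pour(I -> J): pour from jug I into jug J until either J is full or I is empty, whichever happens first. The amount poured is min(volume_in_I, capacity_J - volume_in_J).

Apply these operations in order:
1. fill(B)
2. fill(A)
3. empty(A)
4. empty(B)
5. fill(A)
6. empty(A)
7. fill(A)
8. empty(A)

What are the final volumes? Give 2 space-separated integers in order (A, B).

Step 1: fill(B) -> (A=0 B=12)
Step 2: fill(A) -> (A=11 B=12)
Step 3: empty(A) -> (A=0 B=12)
Step 4: empty(B) -> (A=0 B=0)
Step 5: fill(A) -> (A=11 B=0)
Step 6: empty(A) -> (A=0 B=0)
Step 7: fill(A) -> (A=11 B=0)
Step 8: empty(A) -> (A=0 B=0)

Answer: 0 0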